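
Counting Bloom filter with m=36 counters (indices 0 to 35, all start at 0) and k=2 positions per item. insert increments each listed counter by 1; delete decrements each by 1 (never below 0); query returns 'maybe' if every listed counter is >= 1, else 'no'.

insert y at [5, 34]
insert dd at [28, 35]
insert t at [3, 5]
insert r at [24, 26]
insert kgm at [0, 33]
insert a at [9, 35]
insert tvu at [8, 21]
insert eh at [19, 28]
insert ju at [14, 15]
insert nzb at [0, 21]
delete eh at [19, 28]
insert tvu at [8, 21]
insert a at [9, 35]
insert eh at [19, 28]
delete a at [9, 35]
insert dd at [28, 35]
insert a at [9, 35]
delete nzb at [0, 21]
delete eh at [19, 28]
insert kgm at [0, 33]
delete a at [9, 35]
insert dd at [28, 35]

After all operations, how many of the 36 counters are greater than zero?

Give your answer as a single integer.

Answer: 14

Derivation:
Step 1: insert y at [5, 34] -> counters=[0,0,0,0,0,1,0,0,0,0,0,0,0,0,0,0,0,0,0,0,0,0,0,0,0,0,0,0,0,0,0,0,0,0,1,0]
Step 2: insert dd at [28, 35] -> counters=[0,0,0,0,0,1,0,0,0,0,0,0,0,0,0,0,0,0,0,0,0,0,0,0,0,0,0,0,1,0,0,0,0,0,1,1]
Step 3: insert t at [3, 5] -> counters=[0,0,0,1,0,2,0,0,0,0,0,0,0,0,0,0,0,0,0,0,0,0,0,0,0,0,0,0,1,0,0,0,0,0,1,1]
Step 4: insert r at [24, 26] -> counters=[0,0,0,1,0,2,0,0,0,0,0,0,0,0,0,0,0,0,0,0,0,0,0,0,1,0,1,0,1,0,0,0,0,0,1,1]
Step 5: insert kgm at [0, 33] -> counters=[1,0,0,1,0,2,0,0,0,0,0,0,0,0,0,0,0,0,0,0,0,0,0,0,1,0,1,0,1,0,0,0,0,1,1,1]
Step 6: insert a at [9, 35] -> counters=[1,0,0,1,0,2,0,0,0,1,0,0,0,0,0,0,0,0,0,0,0,0,0,0,1,0,1,0,1,0,0,0,0,1,1,2]
Step 7: insert tvu at [8, 21] -> counters=[1,0,0,1,0,2,0,0,1,1,0,0,0,0,0,0,0,0,0,0,0,1,0,0,1,0,1,0,1,0,0,0,0,1,1,2]
Step 8: insert eh at [19, 28] -> counters=[1,0,0,1,0,2,0,0,1,1,0,0,0,0,0,0,0,0,0,1,0,1,0,0,1,0,1,0,2,0,0,0,0,1,1,2]
Step 9: insert ju at [14, 15] -> counters=[1,0,0,1,0,2,0,0,1,1,0,0,0,0,1,1,0,0,0,1,0,1,0,0,1,0,1,0,2,0,0,0,0,1,1,2]
Step 10: insert nzb at [0, 21] -> counters=[2,0,0,1,0,2,0,0,1,1,0,0,0,0,1,1,0,0,0,1,0,2,0,0,1,0,1,0,2,0,0,0,0,1,1,2]
Step 11: delete eh at [19, 28] -> counters=[2,0,0,1,0,2,0,0,1,1,0,0,0,0,1,1,0,0,0,0,0,2,0,0,1,0,1,0,1,0,0,0,0,1,1,2]
Step 12: insert tvu at [8, 21] -> counters=[2,0,0,1,0,2,0,0,2,1,0,0,0,0,1,1,0,0,0,0,0,3,0,0,1,0,1,0,1,0,0,0,0,1,1,2]
Step 13: insert a at [9, 35] -> counters=[2,0,0,1,0,2,0,0,2,2,0,0,0,0,1,1,0,0,0,0,0,3,0,0,1,0,1,0,1,0,0,0,0,1,1,3]
Step 14: insert eh at [19, 28] -> counters=[2,0,0,1,0,2,0,0,2,2,0,0,0,0,1,1,0,0,0,1,0,3,0,0,1,0,1,0,2,0,0,0,0,1,1,3]
Step 15: delete a at [9, 35] -> counters=[2,0,0,1,0,2,0,0,2,1,0,0,0,0,1,1,0,0,0,1,0,3,0,0,1,0,1,0,2,0,0,0,0,1,1,2]
Step 16: insert dd at [28, 35] -> counters=[2,0,0,1,0,2,0,0,2,1,0,0,0,0,1,1,0,0,0,1,0,3,0,0,1,0,1,0,3,0,0,0,0,1,1,3]
Step 17: insert a at [9, 35] -> counters=[2,0,0,1,0,2,0,0,2,2,0,0,0,0,1,1,0,0,0,1,0,3,0,0,1,0,1,0,3,0,0,0,0,1,1,4]
Step 18: delete nzb at [0, 21] -> counters=[1,0,0,1,0,2,0,0,2,2,0,0,0,0,1,1,0,0,0,1,0,2,0,0,1,0,1,0,3,0,0,0,0,1,1,4]
Step 19: delete eh at [19, 28] -> counters=[1,0,0,1,0,2,0,0,2,2,0,0,0,0,1,1,0,0,0,0,0,2,0,0,1,0,1,0,2,0,0,0,0,1,1,4]
Step 20: insert kgm at [0, 33] -> counters=[2,0,0,1,0,2,0,0,2,2,0,0,0,0,1,1,0,0,0,0,0,2,0,0,1,0,1,0,2,0,0,0,0,2,1,4]
Step 21: delete a at [9, 35] -> counters=[2,0,0,1,0,2,0,0,2,1,0,0,0,0,1,1,0,0,0,0,0,2,0,0,1,0,1,0,2,0,0,0,0,2,1,3]
Step 22: insert dd at [28, 35] -> counters=[2,0,0,1,0,2,0,0,2,1,0,0,0,0,1,1,0,0,0,0,0,2,0,0,1,0,1,0,3,0,0,0,0,2,1,4]
Final counters=[2,0,0,1,0,2,0,0,2,1,0,0,0,0,1,1,0,0,0,0,0,2,0,0,1,0,1,0,3,0,0,0,0,2,1,4] -> 14 nonzero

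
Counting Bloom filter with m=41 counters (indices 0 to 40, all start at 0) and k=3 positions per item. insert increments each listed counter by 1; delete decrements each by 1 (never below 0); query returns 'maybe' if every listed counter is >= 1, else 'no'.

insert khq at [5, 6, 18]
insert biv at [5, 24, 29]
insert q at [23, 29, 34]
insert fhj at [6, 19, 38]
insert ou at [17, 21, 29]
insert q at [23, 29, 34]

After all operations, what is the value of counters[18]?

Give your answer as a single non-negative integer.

Step 1: insert khq at [5, 6, 18] -> counters=[0,0,0,0,0,1,1,0,0,0,0,0,0,0,0,0,0,0,1,0,0,0,0,0,0,0,0,0,0,0,0,0,0,0,0,0,0,0,0,0,0]
Step 2: insert biv at [5, 24, 29] -> counters=[0,0,0,0,0,2,1,0,0,0,0,0,0,0,0,0,0,0,1,0,0,0,0,0,1,0,0,0,0,1,0,0,0,0,0,0,0,0,0,0,0]
Step 3: insert q at [23, 29, 34] -> counters=[0,0,0,0,0,2,1,0,0,0,0,0,0,0,0,0,0,0,1,0,0,0,0,1,1,0,0,0,0,2,0,0,0,0,1,0,0,0,0,0,0]
Step 4: insert fhj at [6, 19, 38] -> counters=[0,0,0,0,0,2,2,0,0,0,0,0,0,0,0,0,0,0,1,1,0,0,0,1,1,0,0,0,0,2,0,0,0,0,1,0,0,0,1,0,0]
Step 5: insert ou at [17, 21, 29] -> counters=[0,0,0,0,0,2,2,0,0,0,0,0,0,0,0,0,0,1,1,1,0,1,0,1,1,0,0,0,0,3,0,0,0,0,1,0,0,0,1,0,0]
Step 6: insert q at [23, 29, 34] -> counters=[0,0,0,0,0,2,2,0,0,0,0,0,0,0,0,0,0,1,1,1,0,1,0,2,1,0,0,0,0,4,0,0,0,0,2,0,0,0,1,0,0]
Final counters=[0,0,0,0,0,2,2,0,0,0,0,0,0,0,0,0,0,1,1,1,0,1,0,2,1,0,0,0,0,4,0,0,0,0,2,0,0,0,1,0,0] -> counters[18]=1

Answer: 1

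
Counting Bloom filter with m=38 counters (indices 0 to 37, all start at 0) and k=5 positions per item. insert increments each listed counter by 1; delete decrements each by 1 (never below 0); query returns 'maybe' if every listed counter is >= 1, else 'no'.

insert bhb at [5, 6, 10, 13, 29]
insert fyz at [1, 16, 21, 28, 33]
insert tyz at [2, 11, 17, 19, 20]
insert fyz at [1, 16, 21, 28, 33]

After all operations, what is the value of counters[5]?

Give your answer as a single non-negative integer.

Answer: 1

Derivation:
Step 1: insert bhb at [5, 6, 10, 13, 29] -> counters=[0,0,0,0,0,1,1,0,0,0,1,0,0,1,0,0,0,0,0,0,0,0,0,0,0,0,0,0,0,1,0,0,0,0,0,0,0,0]
Step 2: insert fyz at [1, 16, 21, 28, 33] -> counters=[0,1,0,0,0,1,1,0,0,0,1,0,0,1,0,0,1,0,0,0,0,1,0,0,0,0,0,0,1,1,0,0,0,1,0,0,0,0]
Step 3: insert tyz at [2, 11, 17, 19, 20] -> counters=[0,1,1,0,0,1,1,0,0,0,1,1,0,1,0,0,1,1,0,1,1,1,0,0,0,0,0,0,1,1,0,0,0,1,0,0,0,0]
Step 4: insert fyz at [1, 16, 21, 28, 33] -> counters=[0,2,1,0,0,1,1,0,0,0,1,1,0,1,0,0,2,1,0,1,1,2,0,0,0,0,0,0,2,1,0,0,0,2,0,0,0,0]
Final counters=[0,2,1,0,0,1,1,0,0,0,1,1,0,1,0,0,2,1,0,1,1,2,0,0,0,0,0,0,2,1,0,0,0,2,0,0,0,0] -> counters[5]=1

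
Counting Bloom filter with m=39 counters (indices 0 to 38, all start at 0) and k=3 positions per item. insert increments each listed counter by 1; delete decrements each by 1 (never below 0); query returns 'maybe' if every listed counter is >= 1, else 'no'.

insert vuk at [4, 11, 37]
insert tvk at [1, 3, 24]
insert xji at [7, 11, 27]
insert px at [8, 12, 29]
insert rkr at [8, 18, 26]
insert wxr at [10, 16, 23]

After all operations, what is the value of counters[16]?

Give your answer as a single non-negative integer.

Step 1: insert vuk at [4, 11, 37] -> counters=[0,0,0,0,1,0,0,0,0,0,0,1,0,0,0,0,0,0,0,0,0,0,0,0,0,0,0,0,0,0,0,0,0,0,0,0,0,1,0]
Step 2: insert tvk at [1, 3, 24] -> counters=[0,1,0,1,1,0,0,0,0,0,0,1,0,0,0,0,0,0,0,0,0,0,0,0,1,0,0,0,0,0,0,0,0,0,0,0,0,1,0]
Step 3: insert xji at [7, 11, 27] -> counters=[0,1,0,1,1,0,0,1,0,0,0,2,0,0,0,0,0,0,0,0,0,0,0,0,1,0,0,1,0,0,0,0,0,0,0,0,0,1,0]
Step 4: insert px at [8, 12, 29] -> counters=[0,1,0,1,1,0,0,1,1,0,0,2,1,0,0,0,0,0,0,0,0,0,0,0,1,0,0,1,0,1,0,0,0,0,0,0,0,1,0]
Step 5: insert rkr at [8, 18, 26] -> counters=[0,1,0,1,1,0,0,1,2,0,0,2,1,0,0,0,0,0,1,0,0,0,0,0,1,0,1,1,0,1,0,0,0,0,0,0,0,1,0]
Step 6: insert wxr at [10, 16, 23] -> counters=[0,1,0,1,1,0,0,1,2,0,1,2,1,0,0,0,1,0,1,0,0,0,0,1,1,0,1,1,0,1,0,0,0,0,0,0,0,1,0]
Final counters=[0,1,0,1,1,0,0,1,2,0,1,2,1,0,0,0,1,0,1,0,0,0,0,1,1,0,1,1,0,1,0,0,0,0,0,0,0,1,0] -> counters[16]=1

Answer: 1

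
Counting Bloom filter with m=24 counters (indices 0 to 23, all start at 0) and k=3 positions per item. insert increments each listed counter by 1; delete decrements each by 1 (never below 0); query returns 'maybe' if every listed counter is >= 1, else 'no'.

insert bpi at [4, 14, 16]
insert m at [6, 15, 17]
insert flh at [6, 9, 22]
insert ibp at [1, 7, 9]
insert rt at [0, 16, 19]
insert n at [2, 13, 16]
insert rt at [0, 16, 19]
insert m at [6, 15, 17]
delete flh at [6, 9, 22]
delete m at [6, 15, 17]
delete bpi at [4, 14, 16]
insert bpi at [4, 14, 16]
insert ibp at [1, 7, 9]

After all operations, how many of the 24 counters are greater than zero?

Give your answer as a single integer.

Step 1: insert bpi at [4, 14, 16] -> counters=[0,0,0,0,1,0,0,0,0,0,0,0,0,0,1,0,1,0,0,0,0,0,0,0]
Step 2: insert m at [6, 15, 17] -> counters=[0,0,0,0,1,0,1,0,0,0,0,0,0,0,1,1,1,1,0,0,0,0,0,0]
Step 3: insert flh at [6, 9, 22] -> counters=[0,0,0,0,1,0,2,0,0,1,0,0,0,0,1,1,1,1,0,0,0,0,1,0]
Step 4: insert ibp at [1, 7, 9] -> counters=[0,1,0,0,1,0,2,1,0,2,0,0,0,0,1,1,1,1,0,0,0,0,1,0]
Step 5: insert rt at [0, 16, 19] -> counters=[1,1,0,0,1,0,2,1,0,2,0,0,0,0,1,1,2,1,0,1,0,0,1,0]
Step 6: insert n at [2, 13, 16] -> counters=[1,1,1,0,1,0,2,1,0,2,0,0,0,1,1,1,3,1,0,1,0,0,1,0]
Step 7: insert rt at [0, 16, 19] -> counters=[2,1,1,0,1,0,2,1,0,2,0,0,0,1,1,1,4,1,0,2,0,0,1,0]
Step 8: insert m at [6, 15, 17] -> counters=[2,1,1,0,1,0,3,1,0,2,0,0,0,1,1,2,4,2,0,2,0,0,1,0]
Step 9: delete flh at [6, 9, 22] -> counters=[2,1,1,0,1,0,2,1,0,1,0,0,0,1,1,2,4,2,0,2,0,0,0,0]
Step 10: delete m at [6, 15, 17] -> counters=[2,1,1,0,1,0,1,1,0,1,0,0,0,1,1,1,4,1,0,2,0,0,0,0]
Step 11: delete bpi at [4, 14, 16] -> counters=[2,1,1,0,0,0,1,1,0,1,0,0,0,1,0,1,3,1,0,2,0,0,0,0]
Step 12: insert bpi at [4, 14, 16] -> counters=[2,1,1,0,1,0,1,1,0,1,0,0,0,1,1,1,4,1,0,2,0,0,0,0]
Step 13: insert ibp at [1, 7, 9] -> counters=[2,2,1,0,1,0,1,2,0,2,0,0,0,1,1,1,4,1,0,2,0,0,0,0]
Final counters=[2,2,1,0,1,0,1,2,0,2,0,0,0,1,1,1,4,1,0,2,0,0,0,0] -> 13 nonzero

Answer: 13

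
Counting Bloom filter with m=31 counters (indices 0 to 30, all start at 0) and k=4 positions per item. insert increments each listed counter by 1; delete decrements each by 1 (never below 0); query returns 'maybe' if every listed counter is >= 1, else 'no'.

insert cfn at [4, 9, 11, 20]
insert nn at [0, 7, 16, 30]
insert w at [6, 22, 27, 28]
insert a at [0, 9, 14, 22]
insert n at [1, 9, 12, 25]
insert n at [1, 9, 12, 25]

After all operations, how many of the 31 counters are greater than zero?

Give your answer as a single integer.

Step 1: insert cfn at [4, 9, 11, 20] -> counters=[0,0,0,0,1,0,0,0,0,1,0,1,0,0,0,0,0,0,0,0,1,0,0,0,0,0,0,0,0,0,0]
Step 2: insert nn at [0, 7, 16, 30] -> counters=[1,0,0,0,1,0,0,1,0,1,0,1,0,0,0,0,1,0,0,0,1,0,0,0,0,0,0,0,0,0,1]
Step 3: insert w at [6, 22, 27, 28] -> counters=[1,0,0,0,1,0,1,1,0,1,0,1,0,0,0,0,1,0,0,0,1,0,1,0,0,0,0,1,1,0,1]
Step 4: insert a at [0, 9, 14, 22] -> counters=[2,0,0,0,1,0,1,1,0,2,0,1,0,0,1,0,1,0,0,0,1,0,2,0,0,0,0,1,1,0,1]
Step 5: insert n at [1, 9, 12, 25] -> counters=[2,1,0,0,1,0,1,1,0,3,0,1,1,0,1,0,1,0,0,0,1,0,2,0,0,1,0,1,1,0,1]
Step 6: insert n at [1, 9, 12, 25] -> counters=[2,2,0,0,1,0,1,1,0,4,0,1,2,0,1,0,1,0,0,0,1,0,2,0,0,2,0,1,1,0,1]
Final counters=[2,2,0,0,1,0,1,1,0,4,0,1,2,0,1,0,1,0,0,0,1,0,2,0,0,2,0,1,1,0,1] -> 16 nonzero

Answer: 16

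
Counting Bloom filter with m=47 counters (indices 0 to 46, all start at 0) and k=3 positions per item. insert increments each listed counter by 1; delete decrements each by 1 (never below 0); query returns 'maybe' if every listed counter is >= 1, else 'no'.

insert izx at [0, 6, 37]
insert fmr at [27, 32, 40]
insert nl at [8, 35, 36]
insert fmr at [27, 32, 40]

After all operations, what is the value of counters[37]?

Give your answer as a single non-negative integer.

Answer: 1

Derivation:
Step 1: insert izx at [0, 6, 37] -> counters=[1,0,0,0,0,0,1,0,0,0,0,0,0,0,0,0,0,0,0,0,0,0,0,0,0,0,0,0,0,0,0,0,0,0,0,0,0,1,0,0,0,0,0,0,0,0,0]
Step 2: insert fmr at [27, 32, 40] -> counters=[1,0,0,0,0,0,1,0,0,0,0,0,0,0,0,0,0,0,0,0,0,0,0,0,0,0,0,1,0,0,0,0,1,0,0,0,0,1,0,0,1,0,0,0,0,0,0]
Step 3: insert nl at [8, 35, 36] -> counters=[1,0,0,0,0,0,1,0,1,0,0,0,0,0,0,0,0,0,0,0,0,0,0,0,0,0,0,1,0,0,0,0,1,0,0,1,1,1,0,0,1,0,0,0,0,0,0]
Step 4: insert fmr at [27, 32, 40] -> counters=[1,0,0,0,0,0,1,0,1,0,0,0,0,0,0,0,0,0,0,0,0,0,0,0,0,0,0,2,0,0,0,0,2,0,0,1,1,1,0,0,2,0,0,0,0,0,0]
Final counters=[1,0,0,0,0,0,1,0,1,0,0,0,0,0,0,0,0,0,0,0,0,0,0,0,0,0,0,2,0,0,0,0,2,0,0,1,1,1,0,0,2,0,0,0,0,0,0] -> counters[37]=1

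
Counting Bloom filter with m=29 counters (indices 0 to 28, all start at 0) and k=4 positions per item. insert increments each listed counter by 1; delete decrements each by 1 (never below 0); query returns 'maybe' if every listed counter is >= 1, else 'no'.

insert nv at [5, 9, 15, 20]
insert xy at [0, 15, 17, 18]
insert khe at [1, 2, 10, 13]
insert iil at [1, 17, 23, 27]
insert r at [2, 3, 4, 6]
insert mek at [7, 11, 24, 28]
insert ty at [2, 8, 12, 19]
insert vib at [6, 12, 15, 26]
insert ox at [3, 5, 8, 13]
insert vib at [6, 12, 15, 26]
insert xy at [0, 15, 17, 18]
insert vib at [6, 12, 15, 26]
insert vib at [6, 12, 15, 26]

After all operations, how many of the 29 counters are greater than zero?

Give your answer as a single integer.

Step 1: insert nv at [5, 9, 15, 20] -> counters=[0,0,0,0,0,1,0,0,0,1,0,0,0,0,0,1,0,0,0,0,1,0,0,0,0,0,0,0,0]
Step 2: insert xy at [0, 15, 17, 18] -> counters=[1,0,0,0,0,1,0,0,0,1,0,0,0,0,0,2,0,1,1,0,1,0,0,0,0,0,0,0,0]
Step 3: insert khe at [1, 2, 10, 13] -> counters=[1,1,1,0,0,1,0,0,0,1,1,0,0,1,0,2,0,1,1,0,1,0,0,0,0,0,0,0,0]
Step 4: insert iil at [1, 17, 23, 27] -> counters=[1,2,1,0,0,1,0,0,0,1,1,0,0,1,0,2,0,2,1,0,1,0,0,1,0,0,0,1,0]
Step 5: insert r at [2, 3, 4, 6] -> counters=[1,2,2,1,1,1,1,0,0,1,1,0,0,1,0,2,0,2,1,0,1,0,0,1,0,0,0,1,0]
Step 6: insert mek at [7, 11, 24, 28] -> counters=[1,2,2,1,1,1,1,1,0,1,1,1,0,1,0,2,0,2,1,0,1,0,0,1,1,0,0,1,1]
Step 7: insert ty at [2, 8, 12, 19] -> counters=[1,2,3,1,1,1,1,1,1,1,1,1,1,1,0,2,0,2,1,1,1,0,0,1,1,0,0,1,1]
Step 8: insert vib at [6, 12, 15, 26] -> counters=[1,2,3,1,1,1,2,1,1,1,1,1,2,1,0,3,0,2,1,1,1,0,0,1,1,0,1,1,1]
Step 9: insert ox at [3, 5, 8, 13] -> counters=[1,2,3,2,1,2,2,1,2,1,1,1,2,2,0,3,0,2,1,1,1,0,0,1,1,0,1,1,1]
Step 10: insert vib at [6, 12, 15, 26] -> counters=[1,2,3,2,1,2,3,1,2,1,1,1,3,2,0,4,0,2,1,1,1,0,0,1,1,0,2,1,1]
Step 11: insert xy at [0, 15, 17, 18] -> counters=[2,2,3,2,1,2,3,1,2,1,1,1,3,2,0,5,0,3,2,1,1,0,0,1,1,0,2,1,1]
Step 12: insert vib at [6, 12, 15, 26] -> counters=[2,2,3,2,1,2,4,1,2,1,1,1,4,2,0,6,0,3,2,1,1,0,0,1,1,0,3,1,1]
Step 13: insert vib at [6, 12, 15, 26] -> counters=[2,2,3,2,1,2,5,1,2,1,1,1,5,2,0,7,0,3,2,1,1,0,0,1,1,0,4,1,1]
Final counters=[2,2,3,2,1,2,5,1,2,1,1,1,5,2,0,7,0,3,2,1,1,0,0,1,1,0,4,1,1] -> 24 nonzero

Answer: 24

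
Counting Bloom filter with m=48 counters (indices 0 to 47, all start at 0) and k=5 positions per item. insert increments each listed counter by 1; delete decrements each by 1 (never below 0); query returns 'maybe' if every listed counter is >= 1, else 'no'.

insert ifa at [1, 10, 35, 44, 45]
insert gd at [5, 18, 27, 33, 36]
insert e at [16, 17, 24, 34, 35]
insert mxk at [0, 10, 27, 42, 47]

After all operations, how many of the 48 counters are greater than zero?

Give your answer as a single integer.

Step 1: insert ifa at [1, 10, 35, 44, 45] -> counters=[0,1,0,0,0,0,0,0,0,0,1,0,0,0,0,0,0,0,0,0,0,0,0,0,0,0,0,0,0,0,0,0,0,0,0,1,0,0,0,0,0,0,0,0,1,1,0,0]
Step 2: insert gd at [5, 18, 27, 33, 36] -> counters=[0,1,0,0,0,1,0,0,0,0,1,0,0,0,0,0,0,0,1,0,0,0,0,0,0,0,0,1,0,0,0,0,0,1,0,1,1,0,0,0,0,0,0,0,1,1,0,0]
Step 3: insert e at [16, 17, 24, 34, 35] -> counters=[0,1,0,0,0,1,0,0,0,0,1,0,0,0,0,0,1,1,1,0,0,0,0,0,1,0,0,1,0,0,0,0,0,1,1,2,1,0,0,0,0,0,0,0,1,1,0,0]
Step 4: insert mxk at [0, 10, 27, 42, 47] -> counters=[1,1,0,0,0,1,0,0,0,0,2,0,0,0,0,0,1,1,1,0,0,0,0,0,1,0,0,2,0,0,0,0,0,1,1,2,1,0,0,0,0,0,1,0,1,1,0,1]
Final counters=[1,1,0,0,0,1,0,0,0,0,2,0,0,0,0,0,1,1,1,0,0,0,0,0,1,0,0,2,0,0,0,0,0,1,1,2,1,0,0,0,0,0,1,0,1,1,0,1] -> 17 nonzero

Answer: 17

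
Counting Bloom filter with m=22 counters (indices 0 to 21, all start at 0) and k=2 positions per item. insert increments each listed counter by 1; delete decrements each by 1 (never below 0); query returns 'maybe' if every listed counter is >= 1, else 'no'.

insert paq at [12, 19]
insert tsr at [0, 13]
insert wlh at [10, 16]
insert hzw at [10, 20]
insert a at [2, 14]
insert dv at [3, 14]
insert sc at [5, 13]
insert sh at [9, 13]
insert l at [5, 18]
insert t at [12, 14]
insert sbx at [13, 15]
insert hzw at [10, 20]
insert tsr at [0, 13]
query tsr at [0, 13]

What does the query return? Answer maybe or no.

Step 1: insert paq at [12, 19] -> counters=[0,0,0,0,0,0,0,0,0,0,0,0,1,0,0,0,0,0,0,1,0,0]
Step 2: insert tsr at [0, 13] -> counters=[1,0,0,0,0,0,0,0,0,0,0,0,1,1,0,0,0,0,0,1,0,0]
Step 3: insert wlh at [10, 16] -> counters=[1,0,0,0,0,0,0,0,0,0,1,0,1,1,0,0,1,0,0,1,0,0]
Step 4: insert hzw at [10, 20] -> counters=[1,0,0,0,0,0,0,0,0,0,2,0,1,1,0,0,1,0,0,1,1,0]
Step 5: insert a at [2, 14] -> counters=[1,0,1,0,0,0,0,0,0,0,2,0,1,1,1,0,1,0,0,1,1,0]
Step 6: insert dv at [3, 14] -> counters=[1,0,1,1,0,0,0,0,0,0,2,0,1,1,2,0,1,0,0,1,1,0]
Step 7: insert sc at [5, 13] -> counters=[1,0,1,1,0,1,0,0,0,0,2,0,1,2,2,0,1,0,0,1,1,0]
Step 8: insert sh at [9, 13] -> counters=[1,0,1,1,0,1,0,0,0,1,2,0,1,3,2,0,1,0,0,1,1,0]
Step 9: insert l at [5, 18] -> counters=[1,0,1,1,0,2,0,0,0,1,2,0,1,3,2,0,1,0,1,1,1,0]
Step 10: insert t at [12, 14] -> counters=[1,0,1,1,0,2,0,0,0,1,2,0,2,3,3,0,1,0,1,1,1,0]
Step 11: insert sbx at [13, 15] -> counters=[1,0,1,1,0,2,0,0,0,1,2,0,2,4,3,1,1,0,1,1,1,0]
Step 12: insert hzw at [10, 20] -> counters=[1,0,1,1,0,2,0,0,0,1,3,0,2,4,3,1,1,0,1,1,2,0]
Step 13: insert tsr at [0, 13] -> counters=[2,0,1,1,0,2,0,0,0,1,3,0,2,5,3,1,1,0,1,1,2,0]
Query tsr: check counters[0]=2 counters[13]=5 -> maybe

Answer: maybe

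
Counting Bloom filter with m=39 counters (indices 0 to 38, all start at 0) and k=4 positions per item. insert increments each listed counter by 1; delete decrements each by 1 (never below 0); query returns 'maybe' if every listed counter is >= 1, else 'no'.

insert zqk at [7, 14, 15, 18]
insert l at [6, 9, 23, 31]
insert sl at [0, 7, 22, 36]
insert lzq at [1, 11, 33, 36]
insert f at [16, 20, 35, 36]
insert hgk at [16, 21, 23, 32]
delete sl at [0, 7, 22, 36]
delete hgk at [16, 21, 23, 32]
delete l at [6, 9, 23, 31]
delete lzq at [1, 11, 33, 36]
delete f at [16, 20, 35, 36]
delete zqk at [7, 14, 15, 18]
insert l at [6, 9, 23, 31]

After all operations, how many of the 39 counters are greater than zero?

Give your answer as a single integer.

Answer: 4

Derivation:
Step 1: insert zqk at [7, 14, 15, 18] -> counters=[0,0,0,0,0,0,0,1,0,0,0,0,0,0,1,1,0,0,1,0,0,0,0,0,0,0,0,0,0,0,0,0,0,0,0,0,0,0,0]
Step 2: insert l at [6, 9, 23, 31] -> counters=[0,0,0,0,0,0,1,1,0,1,0,0,0,0,1,1,0,0,1,0,0,0,0,1,0,0,0,0,0,0,0,1,0,0,0,0,0,0,0]
Step 3: insert sl at [0, 7, 22, 36] -> counters=[1,0,0,0,0,0,1,2,0,1,0,0,0,0,1,1,0,0,1,0,0,0,1,1,0,0,0,0,0,0,0,1,0,0,0,0,1,0,0]
Step 4: insert lzq at [1, 11, 33, 36] -> counters=[1,1,0,0,0,0,1,2,0,1,0,1,0,0,1,1,0,0,1,0,0,0,1,1,0,0,0,0,0,0,0,1,0,1,0,0,2,0,0]
Step 5: insert f at [16, 20, 35, 36] -> counters=[1,1,0,0,0,0,1,2,0,1,0,1,0,0,1,1,1,0,1,0,1,0,1,1,0,0,0,0,0,0,0,1,0,1,0,1,3,0,0]
Step 6: insert hgk at [16, 21, 23, 32] -> counters=[1,1,0,0,0,0,1,2,0,1,0,1,0,0,1,1,2,0,1,0,1,1,1,2,0,0,0,0,0,0,0,1,1,1,0,1,3,0,0]
Step 7: delete sl at [0, 7, 22, 36] -> counters=[0,1,0,0,0,0,1,1,0,1,0,1,0,0,1,1,2,0,1,0,1,1,0,2,0,0,0,0,0,0,0,1,1,1,0,1,2,0,0]
Step 8: delete hgk at [16, 21, 23, 32] -> counters=[0,1,0,0,0,0,1,1,0,1,0,1,0,0,1,1,1,0,1,0,1,0,0,1,0,0,0,0,0,0,0,1,0,1,0,1,2,0,0]
Step 9: delete l at [6, 9, 23, 31] -> counters=[0,1,0,0,0,0,0,1,0,0,0,1,0,0,1,1,1,0,1,0,1,0,0,0,0,0,0,0,0,0,0,0,0,1,0,1,2,0,0]
Step 10: delete lzq at [1, 11, 33, 36] -> counters=[0,0,0,0,0,0,0,1,0,0,0,0,0,0,1,1,1,0,1,0,1,0,0,0,0,0,0,0,0,0,0,0,0,0,0,1,1,0,0]
Step 11: delete f at [16, 20, 35, 36] -> counters=[0,0,0,0,0,0,0,1,0,0,0,0,0,0,1,1,0,0,1,0,0,0,0,0,0,0,0,0,0,0,0,0,0,0,0,0,0,0,0]
Step 12: delete zqk at [7, 14, 15, 18] -> counters=[0,0,0,0,0,0,0,0,0,0,0,0,0,0,0,0,0,0,0,0,0,0,0,0,0,0,0,0,0,0,0,0,0,0,0,0,0,0,0]
Step 13: insert l at [6, 9, 23, 31] -> counters=[0,0,0,0,0,0,1,0,0,1,0,0,0,0,0,0,0,0,0,0,0,0,0,1,0,0,0,0,0,0,0,1,0,0,0,0,0,0,0]
Final counters=[0,0,0,0,0,0,1,0,0,1,0,0,0,0,0,0,0,0,0,0,0,0,0,1,0,0,0,0,0,0,0,1,0,0,0,0,0,0,0] -> 4 nonzero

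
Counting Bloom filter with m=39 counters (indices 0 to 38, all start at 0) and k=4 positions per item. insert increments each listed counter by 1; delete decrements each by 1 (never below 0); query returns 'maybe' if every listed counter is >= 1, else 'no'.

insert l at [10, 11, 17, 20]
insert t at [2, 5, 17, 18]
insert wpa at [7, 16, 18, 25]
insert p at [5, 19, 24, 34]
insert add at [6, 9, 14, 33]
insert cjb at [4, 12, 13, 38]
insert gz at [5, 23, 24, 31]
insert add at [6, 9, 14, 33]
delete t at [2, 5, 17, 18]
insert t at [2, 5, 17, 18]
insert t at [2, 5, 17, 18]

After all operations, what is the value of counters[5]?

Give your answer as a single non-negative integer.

Answer: 4

Derivation:
Step 1: insert l at [10, 11, 17, 20] -> counters=[0,0,0,0,0,0,0,0,0,0,1,1,0,0,0,0,0,1,0,0,1,0,0,0,0,0,0,0,0,0,0,0,0,0,0,0,0,0,0]
Step 2: insert t at [2, 5, 17, 18] -> counters=[0,0,1,0,0,1,0,0,0,0,1,1,0,0,0,0,0,2,1,0,1,0,0,0,0,0,0,0,0,0,0,0,0,0,0,0,0,0,0]
Step 3: insert wpa at [7, 16, 18, 25] -> counters=[0,0,1,0,0,1,0,1,0,0,1,1,0,0,0,0,1,2,2,0,1,0,0,0,0,1,0,0,0,0,0,0,0,0,0,0,0,0,0]
Step 4: insert p at [5, 19, 24, 34] -> counters=[0,0,1,0,0,2,0,1,0,0,1,1,0,0,0,0,1,2,2,1,1,0,0,0,1,1,0,0,0,0,0,0,0,0,1,0,0,0,0]
Step 5: insert add at [6, 9, 14, 33] -> counters=[0,0,1,0,0,2,1,1,0,1,1,1,0,0,1,0,1,2,2,1,1,0,0,0,1,1,0,0,0,0,0,0,0,1,1,0,0,0,0]
Step 6: insert cjb at [4, 12, 13, 38] -> counters=[0,0,1,0,1,2,1,1,0,1,1,1,1,1,1,0,1,2,2,1,1,0,0,0,1,1,0,0,0,0,0,0,0,1,1,0,0,0,1]
Step 7: insert gz at [5, 23, 24, 31] -> counters=[0,0,1,0,1,3,1,1,0,1,1,1,1,1,1,0,1,2,2,1,1,0,0,1,2,1,0,0,0,0,0,1,0,1,1,0,0,0,1]
Step 8: insert add at [6, 9, 14, 33] -> counters=[0,0,1,0,1,3,2,1,0,2,1,1,1,1,2,0,1,2,2,1,1,0,0,1,2,1,0,0,0,0,0,1,0,2,1,0,0,0,1]
Step 9: delete t at [2, 5, 17, 18] -> counters=[0,0,0,0,1,2,2,1,0,2,1,1,1,1,2,0,1,1,1,1,1,0,0,1,2,1,0,0,0,0,0,1,0,2,1,0,0,0,1]
Step 10: insert t at [2, 5, 17, 18] -> counters=[0,0,1,0,1,3,2,1,0,2,1,1,1,1,2,0,1,2,2,1,1,0,0,1,2,1,0,0,0,0,0,1,0,2,1,0,0,0,1]
Step 11: insert t at [2, 5, 17, 18] -> counters=[0,0,2,0,1,4,2,1,0,2,1,1,1,1,2,0,1,3,3,1,1,0,0,1,2,1,0,0,0,0,0,1,0,2,1,0,0,0,1]
Final counters=[0,0,2,0,1,4,2,1,0,2,1,1,1,1,2,0,1,3,3,1,1,0,0,1,2,1,0,0,0,0,0,1,0,2,1,0,0,0,1] -> counters[5]=4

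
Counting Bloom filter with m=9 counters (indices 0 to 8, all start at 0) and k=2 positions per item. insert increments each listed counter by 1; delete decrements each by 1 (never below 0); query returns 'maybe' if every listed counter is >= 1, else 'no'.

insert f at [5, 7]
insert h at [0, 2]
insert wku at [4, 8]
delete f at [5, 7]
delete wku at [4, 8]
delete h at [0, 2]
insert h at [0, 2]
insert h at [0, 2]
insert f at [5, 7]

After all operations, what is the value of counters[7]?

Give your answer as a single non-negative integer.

Step 1: insert f at [5, 7] -> counters=[0,0,0,0,0,1,0,1,0]
Step 2: insert h at [0, 2] -> counters=[1,0,1,0,0,1,0,1,0]
Step 3: insert wku at [4, 8] -> counters=[1,0,1,0,1,1,0,1,1]
Step 4: delete f at [5, 7] -> counters=[1,0,1,0,1,0,0,0,1]
Step 5: delete wku at [4, 8] -> counters=[1,0,1,0,0,0,0,0,0]
Step 6: delete h at [0, 2] -> counters=[0,0,0,0,0,0,0,0,0]
Step 7: insert h at [0, 2] -> counters=[1,0,1,0,0,0,0,0,0]
Step 8: insert h at [0, 2] -> counters=[2,0,2,0,0,0,0,0,0]
Step 9: insert f at [5, 7] -> counters=[2,0,2,0,0,1,0,1,0]
Final counters=[2,0,2,0,0,1,0,1,0] -> counters[7]=1

Answer: 1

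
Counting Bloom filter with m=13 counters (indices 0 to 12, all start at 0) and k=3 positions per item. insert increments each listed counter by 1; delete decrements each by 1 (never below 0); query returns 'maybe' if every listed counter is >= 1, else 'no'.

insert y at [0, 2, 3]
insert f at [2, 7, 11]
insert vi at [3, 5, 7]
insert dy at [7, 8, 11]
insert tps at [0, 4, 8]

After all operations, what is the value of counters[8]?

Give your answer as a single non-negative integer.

Step 1: insert y at [0, 2, 3] -> counters=[1,0,1,1,0,0,0,0,0,0,0,0,0]
Step 2: insert f at [2, 7, 11] -> counters=[1,0,2,1,0,0,0,1,0,0,0,1,0]
Step 3: insert vi at [3, 5, 7] -> counters=[1,0,2,2,0,1,0,2,0,0,0,1,0]
Step 4: insert dy at [7, 8, 11] -> counters=[1,0,2,2,0,1,0,3,1,0,0,2,0]
Step 5: insert tps at [0, 4, 8] -> counters=[2,0,2,2,1,1,0,3,2,0,0,2,0]
Final counters=[2,0,2,2,1,1,0,3,2,0,0,2,0] -> counters[8]=2

Answer: 2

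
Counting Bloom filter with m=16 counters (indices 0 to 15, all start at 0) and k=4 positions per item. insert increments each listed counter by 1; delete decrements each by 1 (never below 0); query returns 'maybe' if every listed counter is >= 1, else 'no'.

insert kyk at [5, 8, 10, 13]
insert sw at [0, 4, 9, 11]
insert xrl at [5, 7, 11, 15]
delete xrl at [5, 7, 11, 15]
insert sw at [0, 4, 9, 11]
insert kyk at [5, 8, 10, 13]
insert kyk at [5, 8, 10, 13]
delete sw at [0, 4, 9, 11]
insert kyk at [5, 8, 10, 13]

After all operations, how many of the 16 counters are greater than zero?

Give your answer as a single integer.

Answer: 8

Derivation:
Step 1: insert kyk at [5, 8, 10, 13] -> counters=[0,0,0,0,0,1,0,0,1,0,1,0,0,1,0,0]
Step 2: insert sw at [0, 4, 9, 11] -> counters=[1,0,0,0,1,1,0,0,1,1,1,1,0,1,0,0]
Step 3: insert xrl at [5, 7, 11, 15] -> counters=[1,0,0,0,1,2,0,1,1,1,1,2,0,1,0,1]
Step 4: delete xrl at [5, 7, 11, 15] -> counters=[1,0,0,0,1,1,0,0,1,1,1,1,0,1,0,0]
Step 5: insert sw at [0, 4, 9, 11] -> counters=[2,0,0,0,2,1,0,0,1,2,1,2,0,1,0,0]
Step 6: insert kyk at [5, 8, 10, 13] -> counters=[2,0,0,0,2,2,0,0,2,2,2,2,0,2,0,0]
Step 7: insert kyk at [5, 8, 10, 13] -> counters=[2,0,0,0,2,3,0,0,3,2,3,2,0,3,0,0]
Step 8: delete sw at [0, 4, 9, 11] -> counters=[1,0,0,0,1,3,0,0,3,1,3,1,0,3,0,0]
Step 9: insert kyk at [5, 8, 10, 13] -> counters=[1,0,0,0,1,4,0,0,4,1,4,1,0,4,0,0]
Final counters=[1,0,0,0,1,4,0,0,4,1,4,1,0,4,0,0] -> 8 nonzero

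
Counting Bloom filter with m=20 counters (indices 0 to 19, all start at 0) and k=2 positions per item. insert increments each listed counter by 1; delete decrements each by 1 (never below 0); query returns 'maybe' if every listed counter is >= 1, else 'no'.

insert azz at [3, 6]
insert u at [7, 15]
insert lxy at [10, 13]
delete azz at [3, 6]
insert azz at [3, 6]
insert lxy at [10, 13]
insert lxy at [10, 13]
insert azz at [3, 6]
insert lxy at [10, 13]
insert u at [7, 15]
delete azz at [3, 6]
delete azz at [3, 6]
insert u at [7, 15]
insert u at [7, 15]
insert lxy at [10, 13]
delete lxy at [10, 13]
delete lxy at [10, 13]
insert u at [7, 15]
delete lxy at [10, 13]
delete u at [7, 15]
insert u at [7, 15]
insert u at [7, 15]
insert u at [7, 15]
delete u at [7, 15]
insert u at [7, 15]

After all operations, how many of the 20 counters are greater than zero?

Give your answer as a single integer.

Step 1: insert azz at [3, 6] -> counters=[0,0,0,1,0,0,1,0,0,0,0,0,0,0,0,0,0,0,0,0]
Step 2: insert u at [7, 15] -> counters=[0,0,0,1,0,0,1,1,0,0,0,0,0,0,0,1,0,0,0,0]
Step 3: insert lxy at [10, 13] -> counters=[0,0,0,1,0,0,1,1,0,0,1,0,0,1,0,1,0,0,0,0]
Step 4: delete azz at [3, 6] -> counters=[0,0,0,0,0,0,0,1,0,0,1,0,0,1,0,1,0,0,0,0]
Step 5: insert azz at [3, 6] -> counters=[0,0,0,1,0,0,1,1,0,0,1,0,0,1,0,1,0,0,0,0]
Step 6: insert lxy at [10, 13] -> counters=[0,0,0,1,0,0,1,1,0,0,2,0,0,2,0,1,0,0,0,0]
Step 7: insert lxy at [10, 13] -> counters=[0,0,0,1,0,0,1,1,0,0,3,0,0,3,0,1,0,0,0,0]
Step 8: insert azz at [3, 6] -> counters=[0,0,0,2,0,0,2,1,0,0,3,0,0,3,0,1,0,0,0,0]
Step 9: insert lxy at [10, 13] -> counters=[0,0,0,2,0,0,2,1,0,0,4,0,0,4,0,1,0,0,0,0]
Step 10: insert u at [7, 15] -> counters=[0,0,0,2,0,0,2,2,0,0,4,0,0,4,0,2,0,0,0,0]
Step 11: delete azz at [3, 6] -> counters=[0,0,0,1,0,0,1,2,0,0,4,0,0,4,0,2,0,0,0,0]
Step 12: delete azz at [3, 6] -> counters=[0,0,0,0,0,0,0,2,0,0,4,0,0,4,0,2,0,0,0,0]
Step 13: insert u at [7, 15] -> counters=[0,0,0,0,0,0,0,3,0,0,4,0,0,4,0,3,0,0,0,0]
Step 14: insert u at [7, 15] -> counters=[0,0,0,0,0,0,0,4,0,0,4,0,0,4,0,4,0,0,0,0]
Step 15: insert lxy at [10, 13] -> counters=[0,0,0,0,0,0,0,4,0,0,5,0,0,5,0,4,0,0,0,0]
Step 16: delete lxy at [10, 13] -> counters=[0,0,0,0,0,0,0,4,0,0,4,0,0,4,0,4,0,0,0,0]
Step 17: delete lxy at [10, 13] -> counters=[0,0,0,0,0,0,0,4,0,0,3,0,0,3,0,4,0,0,0,0]
Step 18: insert u at [7, 15] -> counters=[0,0,0,0,0,0,0,5,0,0,3,0,0,3,0,5,0,0,0,0]
Step 19: delete lxy at [10, 13] -> counters=[0,0,0,0,0,0,0,5,0,0,2,0,0,2,0,5,0,0,0,0]
Step 20: delete u at [7, 15] -> counters=[0,0,0,0,0,0,0,4,0,0,2,0,0,2,0,4,0,0,0,0]
Step 21: insert u at [7, 15] -> counters=[0,0,0,0,0,0,0,5,0,0,2,0,0,2,0,5,0,0,0,0]
Step 22: insert u at [7, 15] -> counters=[0,0,0,0,0,0,0,6,0,0,2,0,0,2,0,6,0,0,0,0]
Step 23: insert u at [7, 15] -> counters=[0,0,0,0,0,0,0,7,0,0,2,0,0,2,0,7,0,0,0,0]
Step 24: delete u at [7, 15] -> counters=[0,0,0,0,0,0,0,6,0,0,2,0,0,2,0,6,0,0,0,0]
Step 25: insert u at [7, 15] -> counters=[0,0,0,0,0,0,0,7,0,0,2,0,0,2,0,7,0,0,0,0]
Final counters=[0,0,0,0,0,0,0,7,0,0,2,0,0,2,0,7,0,0,0,0] -> 4 nonzero

Answer: 4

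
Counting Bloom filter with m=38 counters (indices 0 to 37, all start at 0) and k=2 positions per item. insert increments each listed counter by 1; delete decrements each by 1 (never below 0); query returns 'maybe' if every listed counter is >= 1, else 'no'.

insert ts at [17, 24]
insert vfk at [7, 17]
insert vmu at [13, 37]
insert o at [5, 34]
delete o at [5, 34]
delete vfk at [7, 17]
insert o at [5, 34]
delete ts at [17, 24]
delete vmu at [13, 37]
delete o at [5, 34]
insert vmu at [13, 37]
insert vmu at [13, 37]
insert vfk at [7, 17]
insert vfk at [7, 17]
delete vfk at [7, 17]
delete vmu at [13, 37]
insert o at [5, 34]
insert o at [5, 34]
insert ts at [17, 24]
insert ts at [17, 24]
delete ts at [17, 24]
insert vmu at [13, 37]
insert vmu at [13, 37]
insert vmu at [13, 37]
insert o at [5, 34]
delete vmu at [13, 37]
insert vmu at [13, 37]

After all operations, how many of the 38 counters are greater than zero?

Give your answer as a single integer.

Answer: 7

Derivation:
Step 1: insert ts at [17, 24] -> counters=[0,0,0,0,0,0,0,0,0,0,0,0,0,0,0,0,0,1,0,0,0,0,0,0,1,0,0,0,0,0,0,0,0,0,0,0,0,0]
Step 2: insert vfk at [7, 17] -> counters=[0,0,0,0,0,0,0,1,0,0,0,0,0,0,0,0,0,2,0,0,0,0,0,0,1,0,0,0,0,0,0,0,0,0,0,0,0,0]
Step 3: insert vmu at [13, 37] -> counters=[0,0,0,0,0,0,0,1,0,0,0,0,0,1,0,0,0,2,0,0,0,0,0,0,1,0,0,0,0,0,0,0,0,0,0,0,0,1]
Step 4: insert o at [5, 34] -> counters=[0,0,0,0,0,1,0,1,0,0,0,0,0,1,0,0,0,2,0,0,0,0,0,0,1,0,0,0,0,0,0,0,0,0,1,0,0,1]
Step 5: delete o at [5, 34] -> counters=[0,0,0,0,0,0,0,1,0,0,0,0,0,1,0,0,0,2,0,0,0,0,0,0,1,0,0,0,0,0,0,0,0,0,0,0,0,1]
Step 6: delete vfk at [7, 17] -> counters=[0,0,0,0,0,0,0,0,0,0,0,0,0,1,0,0,0,1,0,0,0,0,0,0,1,0,0,0,0,0,0,0,0,0,0,0,0,1]
Step 7: insert o at [5, 34] -> counters=[0,0,0,0,0,1,0,0,0,0,0,0,0,1,0,0,0,1,0,0,0,0,0,0,1,0,0,0,0,0,0,0,0,0,1,0,0,1]
Step 8: delete ts at [17, 24] -> counters=[0,0,0,0,0,1,0,0,0,0,0,0,0,1,0,0,0,0,0,0,0,0,0,0,0,0,0,0,0,0,0,0,0,0,1,0,0,1]
Step 9: delete vmu at [13, 37] -> counters=[0,0,0,0,0,1,0,0,0,0,0,0,0,0,0,0,0,0,0,0,0,0,0,0,0,0,0,0,0,0,0,0,0,0,1,0,0,0]
Step 10: delete o at [5, 34] -> counters=[0,0,0,0,0,0,0,0,0,0,0,0,0,0,0,0,0,0,0,0,0,0,0,0,0,0,0,0,0,0,0,0,0,0,0,0,0,0]
Step 11: insert vmu at [13, 37] -> counters=[0,0,0,0,0,0,0,0,0,0,0,0,0,1,0,0,0,0,0,0,0,0,0,0,0,0,0,0,0,0,0,0,0,0,0,0,0,1]
Step 12: insert vmu at [13, 37] -> counters=[0,0,0,0,0,0,0,0,0,0,0,0,0,2,0,0,0,0,0,0,0,0,0,0,0,0,0,0,0,0,0,0,0,0,0,0,0,2]
Step 13: insert vfk at [7, 17] -> counters=[0,0,0,0,0,0,0,1,0,0,0,0,0,2,0,0,0,1,0,0,0,0,0,0,0,0,0,0,0,0,0,0,0,0,0,0,0,2]
Step 14: insert vfk at [7, 17] -> counters=[0,0,0,0,0,0,0,2,0,0,0,0,0,2,0,0,0,2,0,0,0,0,0,0,0,0,0,0,0,0,0,0,0,0,0,0,0,2]
Step 15: delete vfk at [7, 17] -> counters=[0,0,0,0,0,0,0,1,0,0,0,0,0,2,0,0,0,1,0,0,0,0,0,0,0,0,0,0,0,0,0,0,0,0,0,0,0,2]
Step 16: delete vmu at [13, 37] -> counters=[0,0,0,0,0,0,0,1,0,0,0,0,0,1,0,0,0,1,0,0,0,0,0,0,0,0,0,0,0,0,0,0,0,0,0,0,0,1]
Step 17: insert o at [5, 34] -> counters=[0,0,0,0,0,1,0,1,0,0,0,0,0,1,0,0,0,1,0,0,0,0,0,0,0,0,0,0,0,0,0,0,0,0,1,0,0,1]
Step 18: insert o at [5, 34] -> counters=[0,0,0,0,0,2,0,1,0,0,0,0,0,1,0,0,0,1,0,0,0,0,0,0,0,0,0,0,0,0,0,0,0,0,2,0,0,1]
Step 19: insert ts at [17, 24] -> counters=[0,0,0,0,0,2,0,1,0,0,0,0,0,1,0,0,0,2,0,0,0,0,0,0,1,0,0,0,0,0,0,0,0,0,2,0,0,1]
Step 20: insert ts at [17, 24] -> counters=[0,0,0,0,0,2,0,1,0,0,0,0,0,1,0,0,0,3,0,0,0,0,0,0,2,0,0,0,0,0,0,0,0,0,2,0,0,1]
Step 21: delete ts at [17, 24] -> counters=[0,0,0,0,0,2,0,1,0,0,0,0,0,1,0,0,0,2,0,0,0,0,0,0,1,0,0,0,0,0,0,0,0,0,2,0,0,1]
Step 22: insert vmu at [13, 37] -> counters=[0,0,0,0,0,2,0,1,0,0,0,0,0,2,0,0,0,2,0,0,0,0,0,0,1,0,0,0,0,0,0,0,0,0,2,0,0,2]
Step 23: insert vmu at [13, 37] -> counters=[0,0,0,0,0,2,0,1,0,0,0,0,0,3,0,0,0,2,0,0,0,0,0,0,1,0,0,0,0,0,0,0,0,0,2,0,0,3]
Step 24: insert vmu at [13, 37] -> counters=[0,0,0,0,0,2,0,1,0,0,0,0,0,4,0,0,0,2,0,0,0,0,0,0,1,0,0,0,0,0,0,0,0,0,2,0,0,4]
Step 25: insert o at [5, 34] -> counters=[0,0,0,0,0,3,0,1,0,0,0,0,0,4,0,0,0,2,0,0,0,0,0,0,1,0,0,0,0,0,0,0,0,0,3,0,0,4]
Step 26: delete vmu at [13, 37] -> counters=[0,0,0,0,0,3,0,1,0,0,0,0,0,3,0,0,0,2,0,0,0,0,0,0,1,0,0,0,0,0,0,0,0,0,3,0,0,3]
Step 27: insert vmu at [13, 37] -> counters=[0,0,0,0,0,3,0,1,0,0,0,0,0,4,0,0,0,2,0,0,0,0,0,0,1,0,0,0,0,0,0,0,0,0,3,0,0,4]
Final counters=[0,0,0,0,0,3,0,1,0,0,0,0,0,4,0,0,0,2,0,0,0,0,0,0,1,0,0,0,0,0,0,0,0,0,3,0,0,4] -> 7 nonzero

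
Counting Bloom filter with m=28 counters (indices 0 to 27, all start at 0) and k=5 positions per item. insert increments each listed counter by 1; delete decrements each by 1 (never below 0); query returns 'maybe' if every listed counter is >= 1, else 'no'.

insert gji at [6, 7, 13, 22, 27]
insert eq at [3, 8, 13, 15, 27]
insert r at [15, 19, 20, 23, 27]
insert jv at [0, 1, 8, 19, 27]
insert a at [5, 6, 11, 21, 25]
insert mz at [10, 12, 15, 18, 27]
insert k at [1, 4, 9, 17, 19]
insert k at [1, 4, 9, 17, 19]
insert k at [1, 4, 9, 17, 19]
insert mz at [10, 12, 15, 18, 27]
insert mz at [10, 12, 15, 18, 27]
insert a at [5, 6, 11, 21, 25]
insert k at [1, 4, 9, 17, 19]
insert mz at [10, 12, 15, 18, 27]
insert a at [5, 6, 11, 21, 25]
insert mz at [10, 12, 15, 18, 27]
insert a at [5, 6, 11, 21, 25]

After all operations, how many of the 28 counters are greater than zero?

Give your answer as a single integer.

Step 1: insert gji at [6, 7, 13, 22, 27] -> counters=[0,0,0,0,0,0,1,1,0,0,0,0,0,1,0,0,0,0,0,0,0,0,1,0,0,0,0,1]
Step 2: insert eq at [3, 8, 13, 15, 27] -> counters=[0,0,0,1,0,0,1,1,1,0,0,0,0,2,0,1,0,0,0,0,0,0,1,0,0,0,0,2]
Step 3: insert r at [15, 19, 20, 23, 27] -> counters=[0,0,0,1,0,0,1,1,1,0,0,0,0,2,0,2,0,0,0,1,1,0,1,1,0,0,0,3]
Step 4: insert jv at [0, 1, 8, 19, 27] -> counters=[1,1,0,1,0,0,1,1,2,0,0,0,0,2,0,2,0,0,0,2,1,0,1,1,0,0,0,4]
Step 5: insert a at [5, 6, 11, 21, 25] -> counters=[1,1,0,1,0,1,2,1,2,0,0,1,0,2,0,2,0,0,0,2,1,1,1,1,0,1,0,4]
Step 6: insert mz at [10, 12, 15, 18, 27] -> counters=[1,1,0,1,0,1,2,1,2,0,1,1,1,2,0,3,0,0,1,2,1,1,1,1,0,1,0,5]
Step 7: insert k at [1, 4, 9, 17, 19] -> counters=[1,2,0,1,1,1,2,1,2,1,1,1,1,2,0,3,0,1,1,3,1,1,1,1,0,1,0,5]
Step 8: insert k at [1, 4, 9, 17, 19] -> counters=[1,3,0,1,2,1,2,1,2,2,1,1,1,2,0,3,0,2,1,4,1,1,1,1,0,1,0,5]
Step 9: insert k at [1, 4, 9, 17, 19] -> counters=[1,4,0,1,3,1,2,1,2,3,1,1,1,2,0,3,0,3,1,5,1,1,1,1,0,1,0,5]
Step 10: insert mz at [10, 12, 15, 18, 27] -> counters=[1,4,0,1,3,1,2,1,2,3,2,1,2,2,0,4,0,3,2,5,1,1,1,1,0,1,0,6]
Step 11: insert mz at [10, 12, 15, 18, 27] -> counters=[1,4,0,1,3,1,2,1,2,3,3,1,3,2,0,5,0,3,3,5,1,1,1,1,0,1,0,7]
Step 12: insert a at [5, 6, 11, 21, 25] -> counters=[1,4,0,1,3,2,3,1,2,3,3,2,3,2,0,5,0,3,3,5,1,2,1,1,0,2,0,7]
Step 13: insert k at [1, 4, 9, 17, 19] -> counters=[1,5,0,1,4,2,3,1,2,4,3,2,3,2,0,5,0,4,3,6,1,2,1,1,0,2,0,7]
Step 14: insert mz at [10, 12, 15, 18, 27] -> counters=[1,5,0,1,4,2,3,1,2,4,4,2,4,2,0,6,0,4,4,6,1,2,1,1,0,2,0,8]
Step 15: insert a at [5, 6, 11, 21, 25] -> counters=[1,5,0,1,4,3,4,1,2,4,4,3,4,2,0,6,0,4,4,6,1,3,1,1,0,3,0,8]
Step 16: insert mz at [10, 12, 15, 18, 27] -> counters=[1,5,0,1,4,3,4,1,2,4,5,3,5,2,0,7,0,4,5,6,1,3,1,1,0,3,0,9]
Step 17: insert a at [5, 6, 11, 21, 25] -> counters=[1,5,0,1,4,4,5,1,2,4,5,4,5,2,0,7,0,4,5,6,1,4,1,1,0,4,0,9]
Final counters=[1,5,0,1,4,4,5,1,2,4,5,4,5,2,0,7,0,4,5,6,1,4,1,1,0,4,0,9] -> 23 nonzero

Answer: 23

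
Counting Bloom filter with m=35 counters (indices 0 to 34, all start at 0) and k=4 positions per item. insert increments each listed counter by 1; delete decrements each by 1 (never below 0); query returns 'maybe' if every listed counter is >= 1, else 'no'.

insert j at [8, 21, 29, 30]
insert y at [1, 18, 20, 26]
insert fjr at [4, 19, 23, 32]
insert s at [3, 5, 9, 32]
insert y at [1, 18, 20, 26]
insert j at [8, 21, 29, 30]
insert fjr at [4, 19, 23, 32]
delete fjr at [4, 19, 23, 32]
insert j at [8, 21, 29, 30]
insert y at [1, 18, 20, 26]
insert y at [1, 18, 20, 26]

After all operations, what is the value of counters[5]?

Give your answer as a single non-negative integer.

Answer: 1

Derivation:
Step 1: insert j at [8, 21, 29, 30] -> counters=[0,0,0,0,0,0,0,0,1,0,0,0,0,0,0,0,0,0,0,0,0,1,0,0,0,0,0,0,0,1,1,0,0,0,0]
Step 2: insert y at [1, 18, 20, 26] -> counters=[0,1,0,0,0,0,0,0,1,0,0,0,0,0,0,0,0,0,1,0,1,1,0,0,0,0,1,0,0,1,1,0,0,0,0]
Step 3: insert fjr at [4, 19, 23, 32] -> counters=[0,1,0,0,1,0,0,0,1,0,0,0,0,0,0,0,0,0,1,1,1,1,0,1,0,0,1,0,0,1,1,0,1,0,0]
Step 4: insert s at [3, 5, 9, 32] -> counters=[0,1,0,1,1,1,0,0,1,1,0,0,0,0,0,0,0,0,1,1,1,1,0,1,0,0,1,0,0,1,1,0,2,0,0]
Step 5: insert y at [1, 18, 20, 26] -> counters=[0,2,0,1,1,1,0,0,1,1,0,0,0,0,0,0,0,0,2,1,2,1,0,1,0,0,2,0,0,1,1,0,2,0,0]
Step 6: insert j at [8, 21, 29, 30] -> counters=[0,2,0,1,1,1,0,0,2,1,0,0,0,0,0,0,0,0,2,1,2,2,0,1,0,0,2,0,0,2,2,0,2,0,0]
Step 7: insert fjr at [4, 19, 23, 32] -> counters=[0,2,0,1,2,1,0,0,2,1,0,0,0,0,0,0,0,0,2,2,2,2,0,2,0,0,2,0,0,2,2,0,3,0,0]
Step 8: delete fjr at [4, 19, 23, 32] -> counters=[0,2,0,1,1,1,0,0,2,1,0,0,0,0,0,0,0,0,2,1,2,2,0,1,0,0,2,0,0,2,2,0,2,0,0]
Step 9: insert j at [8, 21, 29, 30] -> counters=[0,2,0,1,1,1,0,0,3,1,0,0,0,0,0,0,0,0,2,1,2,3,0,1,0,0,2,0,0,3,3,0,2,0,0]
Step 10: insert y at [1, 18, 20, 26] -> counters=[0,3,0,1,1,1,0,0,3,1,0,0,0,0,0,0,0,0,3,1,3,3,0,1,0,0,3,0,0,3,3,0,2,0,0]
Step 11: insert y at [1, 18, 20, 26] -> counters=[0,4,0,1,1,1,0,0,3,1,0,0,0,0,0,0,0,0,4,1,4,3,0,1,0,0,4,0,0,3,3,0,2,0,0]
Final counters=[0,4,0,1,1,1,0,0,3,1,0,0,0,0,0,0,0,0,4,1,4,3,0,1,0,0,4,0,0,3,3,0,2,0,0] -> counters[5]=1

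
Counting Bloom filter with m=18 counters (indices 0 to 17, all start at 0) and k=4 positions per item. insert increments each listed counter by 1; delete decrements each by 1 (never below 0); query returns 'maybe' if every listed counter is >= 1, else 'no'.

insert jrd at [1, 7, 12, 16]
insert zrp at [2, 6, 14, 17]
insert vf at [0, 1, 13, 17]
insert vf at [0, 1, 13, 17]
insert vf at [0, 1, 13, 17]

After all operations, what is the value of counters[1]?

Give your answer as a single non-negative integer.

Answer: 4

Derivation:
Step 1: insert jrd at [1, 7, 12, 16] -> counters=[0,1,0,0,0,0,0,1,0,0,0,0,1,0,0,0,1,0]
Step 2: insert zrp at [2, 6, 14, 17] -> counters=[0,1,1,0,0,0,1,1,0,0,0,0,1,0,1,0,1,1]
Step 3: insert vf at [0, 1, 13, 17] -> counters=[1,2,1,0,0,0,1,1,0,0,0,0,1,1,1,0,1,2]
Step 4: insert vf at [0, 1, 13, 17] -> counters=[2,3,1,0,0,0,1,1,0,0,0,0,1,2,1,0,1,3]
Step 5: insert vf at [0, 1, 13, 17] -> counters=[3,4,1,0,0,0,1,1,0,0,0,0,1,3,1,0,1,4]
Final counters=[3,4,1,0,0,0,1,1,0,0,0,0,1,3,1,0,1,4] -> counters[1]=4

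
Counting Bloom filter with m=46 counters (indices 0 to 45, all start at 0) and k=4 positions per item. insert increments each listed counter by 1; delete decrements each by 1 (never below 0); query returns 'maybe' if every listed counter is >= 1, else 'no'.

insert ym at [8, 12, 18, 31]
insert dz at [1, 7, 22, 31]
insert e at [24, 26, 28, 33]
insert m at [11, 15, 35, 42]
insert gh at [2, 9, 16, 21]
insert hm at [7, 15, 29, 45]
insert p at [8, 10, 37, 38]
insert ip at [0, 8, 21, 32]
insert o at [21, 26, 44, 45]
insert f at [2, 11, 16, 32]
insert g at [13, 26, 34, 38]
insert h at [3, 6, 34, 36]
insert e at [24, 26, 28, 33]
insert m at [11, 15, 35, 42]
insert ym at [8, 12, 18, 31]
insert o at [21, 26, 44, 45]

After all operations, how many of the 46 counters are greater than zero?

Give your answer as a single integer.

Answer: 32

Derivation:
Step 1: insert ym at [8, 12, 18, 31] -> counters=[0,0,0,0,0,0,0,0,1,0,0,0,1,0,0,0,0,0,1,0,0,0,0,0,0,0,0,0,0,0,0,1,0,0,0,0,0,0,0,0,0,0,0,0,0,0]
Step 2: insert dz at [1, 7, 22, 31] -> counters=[0,1,0,0,0,0,0,1,1,0,0,0,1,0,0,0,0,0,1,0,0,0,1,0,0,0,0,0,0,0,0,2,0,0,0,0,0,0,0,0,0,0,0,0,0,0]
Step 3: insert e at [24, 26, 28, 33] -> counters=[0,1,0,0,0,0,0,1,1,0,0,0,1,0,0,0,0,0,1,0,0,0,1,0,1,0,1,0,1,0,0,2,0,1,0,0,0,0,0,0,0,0,0,0,0,0]
Step 4: insert m at [11, 15, 35, 42] -> counters=[0,1,0,0,0,0,0,1,1,0,0,1,1,0,0,1,0,0,1,0,0,0,1,0,1,0,1,0,1,0,0,2,0,1,0,1,0,0,0,0,0,0,1,0,0,0]
Step 5: insert gh at [2, 9, 16, 21] -> counters=[0,1,1,0,0,0,0,1,1,1,0,1,1,0,0,1,1,0,1,0,0,1,1,0,1,0,1,0,1,0,0,2,0,1,0,1,0,0,0,0,0,0,1,0,0,0]
Step 6: insert hm at [7, 15, 29, 45] -> counters=[0,1,1,0,0,0,0,2,1,1,0,1,1,0,0,2,1,0,1,0,0,1,1,0,1,0,1,0,1,1,0,2,0,1,0,1,0,0,0,0,0,0,1,0,0,1]
Step 7: insert p at [8, 10, 37, 38] -> counters=[0,1,1,0,0,0,0,2,2,1,1,1,1,0,0,2,1,0,1,0,0,1,1,0,1,0,1,0,1,1,0,2,0,1,0,1,0,1,1,0,0,0,1,0,0,1]
Step 8: insert ip at [0, 8, 21, 32] -> counters=[1,1,1,0,0,0,0,2,3,1,1,1,1,0,0,2,1,0,1,0,0,2,1,0,1,0,1,0,1,1,0,2,1,1,0,1,0,1,1,0,0,0,1,0,0,1]
Step 9: insert o at [21, 26, 44, 45] -> counters=[1,1,1,0,0,0,0,2,3,1,1,1,1,0,0,2,1,0,1,0,0,3,1,0,1,0,2,0,1,1,0,2,1,1,0,1,0,1,1,0,0,0,1,0,1,2]
Step 10: insert f at [2, 11, 16, 32] -> counters=[1,1,2,0,0,0,0,2,3,1,1,2,1,0,0,2,2,0,1,0,0,3,1,0,1,0,2,0,1,1,0,2,2,1,0,1,0,1,1,0,0,0,1,0,1,2]
Step 11: insert g at [13, 26, 34, 38] -> counters=[1,1,2,0,0,0,0,2,3,1,1,2,1,1,0,2,2,0,1,0,0,3,1,0,1,0,3,0,1,1,0,2,2,1,1,1,0,1,2,0,0,0,1,0,1,2]
Step 12: insert h at [3, 6, 34, 36] -> counters=[1,1,2,1,0,0,1,2,3,1,1,2,1,1,0,2,2,0,1,0,0,3,1,0,1,0,3,0,1,1,0,2,2,1,2,1,1,1,2,0,0,0,1,0,1,2]
Step 13: insert e at [24, 26, 28, 33] -> counters=[1,1,2,1,0,0,1,2,3,1,1,2,1,1,0,2,2,0,1,0,0,3,1,0,2,0,4,0,2,1,0,2,2,2,2,1,1,1,2,0,0,0,1,0,1,2]
Step 14: insert m at [11, 15, 35, 42] -> counters=[1,1,2,1,0,0,1,2,3,1,1,3,1,1,0,3,2,0,1,0,0,3,1,0,2,0,4,0,2,1,0,2,2,2,2,2,1,1,2,0,0,0,2,0,1,2]
Step 15: insert ym at [8, 12, 18, 31] -> counters=[1,1,2,1,0,0,1,2,4,1,1,3,2,1,0,3,2,0,2,0,0,3,1,0,2,0,4,0,2,1,0,3,2,2,2,2,1,1,2,0,0,0,2,0,1,2]
Step 16: insert o at [21, 26, 44, 45] -> counters=[1,1,2,1,0,0,1,2,4,1,1,3,2,1,0,3,2,0,2,0,0,4,1,0,2,0,5,0,2,1,0,3,2,2,2,2,1,1,2,0,0,0,2,0,2,3]
Final counters=[1,1,2,1,0,0,1,2,4,1,1,3,2,1,0,3,2,0,2,0,0,4,1,0,2,0,5,0,2,1,0,3,2,2,2,2,1,1,2,0,0,0,2,0,2,3] -> 32 nonzero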